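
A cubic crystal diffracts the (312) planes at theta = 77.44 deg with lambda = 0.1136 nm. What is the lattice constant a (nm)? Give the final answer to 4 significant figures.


d = lambda / (2*sin(theta))
d = 0.1136 / (2*sin(77.44 deg))
d = 0.0581926 nm
a = d * sqrt(h^2+k^2+l^2) = 0.0581926 * sqrt(14)
a = 0.2177 nm


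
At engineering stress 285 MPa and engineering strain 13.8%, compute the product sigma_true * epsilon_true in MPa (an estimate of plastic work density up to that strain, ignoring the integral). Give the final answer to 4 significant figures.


sigma_true = sigma_eng * (1 + epsilon_eng)
sigma_true = 285 * (1 + 0.138) = 324.33 MPa
epsilon_true = ln(1 + epsilon_eng)
epsilon_true = ln(1 + 0.138) = 0.129272
sigma_true * epsilon_true = 324.33 * 0.129272 = 41.93 MPa


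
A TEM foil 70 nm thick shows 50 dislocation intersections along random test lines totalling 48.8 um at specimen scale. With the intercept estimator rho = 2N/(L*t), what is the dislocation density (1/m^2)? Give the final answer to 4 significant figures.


rho = 2N / (L * t)
L = 48.8 um = 4.88e-05 m, t = 70 nm = 7e-08 m
rho = 2 * 50 / (4.88e-05 * 7e-08)
rho = 2.927e+13 1/m^2


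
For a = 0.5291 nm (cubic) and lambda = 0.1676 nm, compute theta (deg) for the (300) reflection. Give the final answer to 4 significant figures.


d = a / sqrt(h^2+k^2+l^2)
d = 0.5291 / sqrt(9) = 0.176367 nm
lambda = 2*d*sin(theta)  =>  sin(theta) = lambda / (2*d)
sin(theta) = 0.1676 / (2 * 0.176367) = 0.475146
theta = 28.37 deg


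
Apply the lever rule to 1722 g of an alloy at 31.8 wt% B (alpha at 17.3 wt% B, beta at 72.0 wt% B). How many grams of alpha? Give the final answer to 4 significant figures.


f_alpha = (C_beta - C0) / (C_beta - C_alpha)
f_alpha = (72.0 - 31.8) / (72.0 - 17.3) = 0.734918
m_alpha = f_alpha * m_total = 0.734918 * 1722 = 1266 g


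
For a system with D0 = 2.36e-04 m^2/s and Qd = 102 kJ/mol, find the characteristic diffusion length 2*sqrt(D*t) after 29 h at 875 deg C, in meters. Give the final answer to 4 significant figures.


Step 1: D = D0 * exp(-Qd/(R*T))
T = 1148.15 K
D = 2.36e-04 * exp(-102e3 / (8.314 * 1148.15)) = 5.39876e-09 m^2/s
Step 2: L = 2*sqrt(D*t)
t = 29 h = 104400 s
L = 2*sqrt(5.39876e-09 * 104400) = 0.04748 m


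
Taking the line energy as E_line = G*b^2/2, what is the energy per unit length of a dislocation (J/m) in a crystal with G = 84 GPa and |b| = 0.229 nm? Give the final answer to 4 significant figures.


E = G*b^2/2
b = 0.229 nm = 2.29e-10 m
G = 84 GPa = 8.4e+10 Pa
E = 0.5 * 8.4e+10 * (2.29e-10)^2
E = 2.203e-09 J/m


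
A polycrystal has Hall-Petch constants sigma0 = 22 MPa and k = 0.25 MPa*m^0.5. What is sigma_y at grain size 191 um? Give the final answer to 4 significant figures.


sigma_y = sigma0 + k / sqrt(d)
d = 191 um = 1.91e-04 m
sigma_y = 22 + 0.25 / sqrt(1.91e-04)
sigma_y = 40.09 MPa


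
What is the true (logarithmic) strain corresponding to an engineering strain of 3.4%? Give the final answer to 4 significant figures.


epsilon_true = ln(1 + epsilon_eng)
epsilon_true = ln(1 + 0.034)
epsilon_true = 0.03343


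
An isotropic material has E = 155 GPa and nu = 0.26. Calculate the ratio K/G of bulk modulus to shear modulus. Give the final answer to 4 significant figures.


G = E / (2*(1+nu))
G = 155 / (2*(1+0.26)) = 61.5079 GPa
K = E / (3*(1-2*nu))
K = 155 / (3*(1-2*0.26)) = 107.639 GPa
K/G = 107.639 / 61.5079 = 1.75


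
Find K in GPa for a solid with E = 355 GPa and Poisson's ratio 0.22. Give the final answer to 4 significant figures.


K = E / (3*(1-2*nu))
K = 355 / (3*(1-2*0.22))
K = 211.3 GPa


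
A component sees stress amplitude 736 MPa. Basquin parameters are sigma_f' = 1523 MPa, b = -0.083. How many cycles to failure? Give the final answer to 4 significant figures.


sigma_a = sigma_f' * (2*Nf)^b
2*Nf = (sigma_a / sigma_f')^(1/b)
2*Nf = (736 / 1523)^(1/-0.083)
2*Nf = 6383.89
Nf = 3192 cycles


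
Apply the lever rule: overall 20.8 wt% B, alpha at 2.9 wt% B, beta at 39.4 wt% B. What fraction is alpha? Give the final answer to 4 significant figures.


f_alpha = (C_beta - C0) / (C_beta - C_alpha)
f_alpha = (39.4 - 20.8) / (39.4 - 2.9)
f_alpha = 0.5096


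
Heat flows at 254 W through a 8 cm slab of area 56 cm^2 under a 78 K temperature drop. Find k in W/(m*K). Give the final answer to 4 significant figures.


k = Q*L / (A*dT)
L = 0.08 m, A = 5.6e-03 m^2
k = 254 * 0.08 / (5.6e-03 * 78)
k = 46.52 W/(m*K)


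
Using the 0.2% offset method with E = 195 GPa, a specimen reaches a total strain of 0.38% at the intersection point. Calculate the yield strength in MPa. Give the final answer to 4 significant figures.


Offset strain = 0.002
Elastic strain at yield = total_strain - offset = 3.8e-03 - 0.002 = 1.8e-03
sigma_y = E * elastic_strain = 195000 * 1.8e-03
sigma_y = 351 MPa


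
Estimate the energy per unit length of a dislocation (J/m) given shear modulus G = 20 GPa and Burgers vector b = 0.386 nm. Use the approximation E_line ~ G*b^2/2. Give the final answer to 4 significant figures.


E = G*b^2/2
b = 0.386 nm = 3.86e-10 m
G = 20 GPa = 2e+10 Pa
E = 0.5 * 2e+10 * (3.86e-10)^2
E = 1.49e-09 J/m


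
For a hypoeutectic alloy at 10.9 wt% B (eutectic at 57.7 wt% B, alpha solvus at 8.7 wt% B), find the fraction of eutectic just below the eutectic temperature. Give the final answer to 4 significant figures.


f_primary = (C_e - C0) / (C_e - C_alpha_max)
f_primary = (57.7 - 10.9) / (57.7 - 8.7)
f_primary = 0.955102
f_eutectic = 1 - 0.955102 = 0.0449


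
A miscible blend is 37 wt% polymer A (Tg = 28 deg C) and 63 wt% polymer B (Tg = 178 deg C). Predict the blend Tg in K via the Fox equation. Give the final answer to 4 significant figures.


1/Tg = w1/Tg1 + w2/Tg2 (in Kelvin)
Tg1 = 301.15 K, Tg2 = 451.15 K
1/Tg = 0.37/301.15 + 0.63/451.15
Tg = 380.9 K


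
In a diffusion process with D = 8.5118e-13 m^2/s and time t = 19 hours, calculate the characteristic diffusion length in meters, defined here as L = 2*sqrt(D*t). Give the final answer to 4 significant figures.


t = 19 hr = 68400 s
Diffusion length = 2*sqrt(D*t)
= 2*sqrt(8.5118e-13 * 68400)
= 4.826e-04 m


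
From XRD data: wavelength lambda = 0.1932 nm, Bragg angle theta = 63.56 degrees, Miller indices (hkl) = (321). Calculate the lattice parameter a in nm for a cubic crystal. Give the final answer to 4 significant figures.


d = lambda / (2*sin(theta))
d = 0.1932 / (2*sin(63.56 deg))
d = 0.107885 nm
a = d * sqrt(h^2+k^2+l^2) = 0.107885 * sqrt(14)
a = 0.4037 nm


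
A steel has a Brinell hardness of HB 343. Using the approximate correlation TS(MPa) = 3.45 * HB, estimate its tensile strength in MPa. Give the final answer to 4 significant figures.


TS (MPa) = 3.45 * HB
TS = 3.45 * 343
TS = 1183 MPa


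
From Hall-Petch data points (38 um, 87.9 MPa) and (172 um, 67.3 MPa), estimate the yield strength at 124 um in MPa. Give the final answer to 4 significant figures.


sigma_y = sigma0 + k / sqrt(d)
1/sqrt(d1) = 1/sqrt(3.8e-05) = 162.221;  1/sqrt(d2) = 76.2493
k = (sigma1 - sigma2) / (1/sqrt(d1) - 1/sqrt(d2)) = (87.9 - 67.3) / (162.221 - 76.2493) = 0.239613 MPa*m^0.5
sigma0 = sigma1 - k/sqrt(d1) = 87.9 - 0.239613*162.221 = 49.0297 MPa
sigma_y(d3) = 49.0297 + 0.239613 / sqrt(1.24e-04) = 70.55 MPa


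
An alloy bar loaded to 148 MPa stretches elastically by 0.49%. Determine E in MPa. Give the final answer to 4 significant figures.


E = sigma / epsilon
epsilon = 0.49% = 4.9e-03
E = 148 / 4.9e-03
E = 30200 MPa


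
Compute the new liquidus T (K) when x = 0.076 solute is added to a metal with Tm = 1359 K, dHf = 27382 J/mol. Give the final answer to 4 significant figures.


dT = R*Tm^2*x / dHf
dT = 8.314 * 1359^2 * 0.076 / 27382
dT = 42.6184 K
T_new = 1359 - 42.6184 = 1316 K


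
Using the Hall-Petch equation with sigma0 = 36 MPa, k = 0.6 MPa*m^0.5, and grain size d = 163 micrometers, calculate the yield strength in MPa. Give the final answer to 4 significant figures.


sigma_y = sigma0 + k / sqrt(d)
d = 163 um = 1.63e-04 m
sigma_y = 36 + 0.6 / sqrt(1.63e-04)
sigma_y = 83 MPa


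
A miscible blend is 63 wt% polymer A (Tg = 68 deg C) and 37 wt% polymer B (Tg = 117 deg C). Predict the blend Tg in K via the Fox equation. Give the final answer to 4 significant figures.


1/Tg = w1/Tg1 + w2/Tg2 (in Kelvin)
Tg1 = 341.15 K, Tg2 = 390.15 K
1/Tg = 0.63/341.15 + 0.37/390.15
Tg = 357.8 K


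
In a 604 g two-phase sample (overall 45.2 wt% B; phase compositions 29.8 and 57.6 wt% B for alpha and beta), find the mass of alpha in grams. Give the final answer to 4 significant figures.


f_alpha = (C_beta - C0) / (C_beta - C_alpha)
f_alpha = (57.6 - 45.2) / (57.6 - 29.8) = 0.446043
m_alpha = f_alpha * m_total = 0.446043 * 604 = 269.4 g


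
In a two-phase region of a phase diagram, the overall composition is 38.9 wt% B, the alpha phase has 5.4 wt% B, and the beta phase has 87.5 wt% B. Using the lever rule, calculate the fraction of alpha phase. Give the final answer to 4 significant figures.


f_alpha = (C_beta - C0) / (C_beta - C_alpha)
f_alpha = (87.5 - 38.9) / (87.5 - 5.4)
f_alpha = 0.592


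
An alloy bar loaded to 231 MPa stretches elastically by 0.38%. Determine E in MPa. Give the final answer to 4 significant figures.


E = sigma / epsilon
epsilon = 0.38% = 3.8e-03
E = 231 / 3.8e-03
E = 60790 MPa


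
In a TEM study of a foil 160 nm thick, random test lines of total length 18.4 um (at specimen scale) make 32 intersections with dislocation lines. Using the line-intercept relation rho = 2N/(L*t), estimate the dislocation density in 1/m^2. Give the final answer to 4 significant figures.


rho = 2N / (L * t)
L = 18.4 um = 1.84e-05 m, t = 160 nm = 1.6e-07 m
rho = 2 * 32 / (1.84e-05 * 1.6e-07)
rho = 2.174e+13 1/m^2


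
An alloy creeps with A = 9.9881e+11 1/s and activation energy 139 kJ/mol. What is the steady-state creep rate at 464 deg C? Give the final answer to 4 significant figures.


rate = A * exp(-Q / (R*T))
T = 464 + 273.15 = 737.15 K
rate = 9.9881e+11 * exp(-139e3 / (8.314 * 737.15))
rate = 141.1 1/s


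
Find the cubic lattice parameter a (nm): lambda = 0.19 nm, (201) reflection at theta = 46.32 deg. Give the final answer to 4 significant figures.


d = lambda / (2*sin(theta))
d = 0.19 / (2*sin(46.32 deg))
d = 0.131359 nm
a = d * sqrt(h^2+k^2+l^2) = 0.131359 * sqrt(5)
a = 0.2937 nm


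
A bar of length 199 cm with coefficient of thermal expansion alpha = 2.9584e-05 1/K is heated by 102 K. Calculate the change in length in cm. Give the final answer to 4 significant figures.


dL = L0 * alpha * dT
dL = 199 * 2.9584e-05 * 102
dL = 0.6005 cm


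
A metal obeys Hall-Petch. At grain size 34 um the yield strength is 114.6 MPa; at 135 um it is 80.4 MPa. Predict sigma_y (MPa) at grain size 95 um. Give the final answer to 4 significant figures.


sigma_y = sigma0 + k / sqrt(d)
1/sqrt(d1) = 1/sqrt(3.4e-05) = 171.499;  1/sqrt(d2) = 86.0663
k = (sigma1 - sigma2) / (1/sqrt(d1) - 1/sqrt(d2)) = (114.6 - 80.4) / (171.499 - 86.0663) = 0.400317 MPa*m^0.5
sigma0 = sigma1 - k/sqrt(d1) = 114.6 - 0.400317*171.499 = 45.9462 MPa
sigma_y(d3) = 45.9462 + 0.400317 / sqrt(9.5e-05) = 87.02 MPa


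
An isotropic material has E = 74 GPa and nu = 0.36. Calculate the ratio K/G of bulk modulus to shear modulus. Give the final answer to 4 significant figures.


G = E / (2*(1+nu))
G = 74 / (2*(1+0.36)) = 27.2059 GPa
K = E / (3*(1-2*nu))
K = 74 / (3*(1-2*0.36)) = 88.0952 GPa
K/G = 88.0952 / 27.2059 = 3.238


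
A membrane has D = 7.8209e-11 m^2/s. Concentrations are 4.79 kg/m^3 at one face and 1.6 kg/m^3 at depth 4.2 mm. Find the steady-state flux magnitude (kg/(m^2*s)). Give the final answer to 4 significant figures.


J = -D * (dC/dx) = D * (C1 - C2) / dx
J = 7.8209e-11 * (4.79 - 1.6) / 4.2e-03
J = 5.94e-08 kg/(m^2*s)


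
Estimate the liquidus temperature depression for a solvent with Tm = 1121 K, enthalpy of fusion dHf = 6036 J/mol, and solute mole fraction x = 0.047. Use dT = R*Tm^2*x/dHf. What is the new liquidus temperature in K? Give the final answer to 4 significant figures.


dT = R*Tm^2*x / dHf
dT = 8.314 * 1121^2 * 0.047 / 6036
dT = 81.3523 K
T_new = 1121 - 81.3523 = 1040 K


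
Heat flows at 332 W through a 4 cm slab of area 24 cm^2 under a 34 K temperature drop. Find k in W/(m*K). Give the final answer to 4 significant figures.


k = Q*L / (A*dT)
L = 0.04 m, A = 2.4e-03 m^2
k = 332 * 0.04 / (2.4e-03 * 34)
k = 162.7 W/(m*K)


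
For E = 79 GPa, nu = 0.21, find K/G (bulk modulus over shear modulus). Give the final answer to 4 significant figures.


G = E / (2*(1+nu))
G = 79 / (2*(1+0.21)) = 32.6446 GPa
K = E / (3*(1-2*nu))
K = 79 / (3*(1-2*0.21)) = 45.4023 GPa
K/G = 45.4023 / 32.6446 = 1.391


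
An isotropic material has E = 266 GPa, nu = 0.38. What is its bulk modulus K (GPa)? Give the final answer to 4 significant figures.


K = E / (3*(1-2*nu))
K = 266 / (3*(1-2*0.38))
K = 369.4 GPa


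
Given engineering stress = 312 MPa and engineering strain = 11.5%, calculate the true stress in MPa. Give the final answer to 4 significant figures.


sigma_true = sigma_eng * (1 + epsilon_eng)
sigma_true = 312 * (1 + 0.115)
sigma_true = 347.9 MPa


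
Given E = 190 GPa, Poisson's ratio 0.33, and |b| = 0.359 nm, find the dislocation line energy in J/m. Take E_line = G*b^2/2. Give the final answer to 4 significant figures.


Step 1: G = E / (2*(1+nu))
G = 190 / (2*(1+0.33)) = 71.4286 GPa = 7.14286e+10 Pa
Step 2: E_line = G*b^2/2
b = 0.359 nm = 3.59e-10 m
E_line = 0.5 * 7.14286e+10 * (3.59e-10)^2 = 4.603e-09 J/m


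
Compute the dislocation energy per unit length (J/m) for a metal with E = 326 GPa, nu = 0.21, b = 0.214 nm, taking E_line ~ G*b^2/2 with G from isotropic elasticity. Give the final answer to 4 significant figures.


Step 1: G = E / (2*(1+nu))
G = 326 / (2*(1+0.21)) = 134.711 GPa = 1.34711e+11 Pa
Step 2: E_line = G*b^2/2
b = 0.214 nm = 2.14e-10 m
E_line = 0.5 * 1.34711e+11 * (2.14e-10)^2 = 3.085e-09 J/m


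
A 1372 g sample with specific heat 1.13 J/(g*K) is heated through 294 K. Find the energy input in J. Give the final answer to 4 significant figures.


Q = m * cp * dT
Q = 1372 * 1.13 * 294
Q = 455800 J


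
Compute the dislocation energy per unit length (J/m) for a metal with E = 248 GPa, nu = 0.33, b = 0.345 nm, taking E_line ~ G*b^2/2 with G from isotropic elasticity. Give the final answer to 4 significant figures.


Step 1: G = E / (2*(1+nu))
G = 248 / (2*(1+0.33)) = 93.2331 GPa = 9.32331e+10 Pa
Step 2: E_line = G*b^2/2
b = 0.345 nm = 3.45e-10 m
E_line = 0.5 * 9.32331e+10 * (3.45e-10)^2 = 5.549e-09 J/m


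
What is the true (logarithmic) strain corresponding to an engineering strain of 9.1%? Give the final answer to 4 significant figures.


epsilon_true = ln(1 + epsilon_eng)
epsilon_true = ln(1 + 0.091)
epsilon_true = 0.08709


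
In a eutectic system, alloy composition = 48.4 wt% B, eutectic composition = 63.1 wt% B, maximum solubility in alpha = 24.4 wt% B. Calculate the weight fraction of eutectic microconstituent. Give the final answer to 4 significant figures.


f_primary = (C_e - C0) / (C_e - C_alpha_max)
f_primary = (63.1 - 48.4) / (63.1 - 24.4)
f_primary = 0.379845
f_eutectic = 1 - 0.379845 = 0.6202


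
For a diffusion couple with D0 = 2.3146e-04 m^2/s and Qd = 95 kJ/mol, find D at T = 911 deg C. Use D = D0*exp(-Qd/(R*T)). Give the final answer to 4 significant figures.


D = D0 * exp(-Qd / (R*T))
T = 1184.15 K
D = 2.3146e-04 * exp(-95e3 / (8.314 * 1184.15))
D = 1.492e-08 m^2/s


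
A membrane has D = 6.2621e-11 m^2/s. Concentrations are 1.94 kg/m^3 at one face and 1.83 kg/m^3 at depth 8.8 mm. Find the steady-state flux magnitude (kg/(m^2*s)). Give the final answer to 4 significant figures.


J = -D * (dC/dx) = D * (C1 - C2) / dx
J = 6.2621e-11 * (1.94 - 1.83) / 8.8e-03
J = 7.828e-10 kg/(m^2*s)


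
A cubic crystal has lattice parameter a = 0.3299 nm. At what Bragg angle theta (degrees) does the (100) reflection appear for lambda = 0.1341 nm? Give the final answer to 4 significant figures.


d = a / sqrt(h^2+k^2+l^2)
d = 0.3299 / sqrt(1) = 0.3299 nm
lambda = 2*d*sin(theta)  =>  sin(theta) = lambda / (2*d)
sin(theta) = 0.1341 / (2 * 0.3299) = 0.203243
theta = 11.73 deg


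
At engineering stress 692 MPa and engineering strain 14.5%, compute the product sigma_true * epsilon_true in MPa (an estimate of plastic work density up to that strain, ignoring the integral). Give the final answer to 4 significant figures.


sigma_true = sigma_eng * (1 + epsilon_eng)
sigma_true = 692 * (1 + 0.145) = 792.34 MPa
epsilon_true = ln(1 + epsilon_eng)
epsilon_true = ln(1 + 0.145) = 0.135405
sigma_true * epsilon_true = 792.34 * 0.135405 = 107.3 MPa


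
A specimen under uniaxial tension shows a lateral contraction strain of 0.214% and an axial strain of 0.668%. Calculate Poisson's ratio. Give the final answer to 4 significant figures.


nu = -epsilon_lat / epsilon_axial
Lateral strain is contraction (negative), so using magnitudes:
nu = 0.214 / 0.668
nu = 0.3204


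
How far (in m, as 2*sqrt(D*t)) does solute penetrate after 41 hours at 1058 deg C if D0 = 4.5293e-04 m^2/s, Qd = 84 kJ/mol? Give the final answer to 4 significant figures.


Step 1: D = D0 * exp(-Qd/(R*T))
T = 1331.15 K
D = 4.5293e-04 * exp(-84e3 / (8.314 * 1331.15)) = 2.28946e-07 m^2/s
Step 2: L = 2*sqrt(D*t)
t = 41 h = 147600 s
L = 2*sqrt(2.28946e-07 * 147600) = 0.3677 m


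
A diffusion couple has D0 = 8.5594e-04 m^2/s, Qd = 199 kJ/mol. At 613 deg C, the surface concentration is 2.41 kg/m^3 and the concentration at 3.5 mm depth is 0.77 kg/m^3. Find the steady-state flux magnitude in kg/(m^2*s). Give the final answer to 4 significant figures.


Step 1: D = D0 * exp(-Qd/(R*T))
T = 613 + 273.15 = 886.15 K
D = 8.5594e-04 * exp(-199e3 / (8.314 * 886.15)) = 1.59164e-15 m^2/s
Step 2: J = D * (C1 - C2) / dx
J = 1.59164e-15 * (2.41 - 0.77) / 3.5e-03
J = 7.458e-13 kg/(m^2*s)


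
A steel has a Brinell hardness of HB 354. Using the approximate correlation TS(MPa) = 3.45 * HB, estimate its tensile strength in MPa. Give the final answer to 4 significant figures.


TS (MPa) = 3.45 * HB
TS = 3.45 * 354
TS = 1221 MPa


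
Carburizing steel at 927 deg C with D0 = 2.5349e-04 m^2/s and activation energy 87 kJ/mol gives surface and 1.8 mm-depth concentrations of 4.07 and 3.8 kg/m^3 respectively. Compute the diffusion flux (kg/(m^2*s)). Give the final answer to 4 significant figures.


Step 1: D = D0 * exp(-Qd/(R*T))
T = 927 + 273.15 = 1200.15 K
D = 2.5349e-04 * exp(-87e3 / (8.314 * 1200.15)) = 4.14272e-08 m^2/s
Step 2: J = D * (C1 - C2) / dx
J = 4.14272e-08 * (4.07 - 3.8) / 1.8e-03
J = 6.214e-06 kg/(m^2*s)


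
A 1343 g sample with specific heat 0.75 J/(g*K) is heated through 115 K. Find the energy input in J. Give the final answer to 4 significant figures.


Q = m * cp * dT
Q = 1343 * 0.75 * 115
Q = 115800 J


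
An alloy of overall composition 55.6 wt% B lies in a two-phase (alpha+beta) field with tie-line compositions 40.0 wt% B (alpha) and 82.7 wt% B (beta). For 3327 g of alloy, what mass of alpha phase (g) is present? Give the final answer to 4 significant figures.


f_alpha = (C_beta - C0) / (C_beta - C_alpha)
f_alpha = (82.7 - 55.6) / (82.7 - 40.0) = 0.63466
m_alpha = f_alpha * m_total = 0.63466 * 3327 = 2112 g


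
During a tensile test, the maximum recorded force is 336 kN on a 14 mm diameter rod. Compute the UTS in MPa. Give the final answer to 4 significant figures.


A0 = pi*(d/2)^2 = pi*(14/2)^2 = 153.938 mm^2
UTS = F_max / A0 = 336*1000 / 153.938
UTS = 2183 MPa


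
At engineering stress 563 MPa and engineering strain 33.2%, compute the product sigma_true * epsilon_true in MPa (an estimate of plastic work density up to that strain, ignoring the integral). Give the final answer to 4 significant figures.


sigma_true = sigma_eng * (1 + epsilon_eng)
sigma_true = 563 * (1 + 0.332) = 749.916 MPa
epsilon_true = ln(1 + epsilon_eng)
epsilon_true = ln(1 + 0.332) = 0.286682
sigma_true * epsilon_true = 749.916 * 0.286682 = 215 MPa


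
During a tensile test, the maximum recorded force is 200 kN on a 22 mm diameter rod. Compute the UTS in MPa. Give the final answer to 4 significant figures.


A0 = pi*(d/2)^2 = pi*(22/2)^2 = 380.133 mm^2
UTS = F_max / A0 = 200*1000 / 380.133
UTS = 526.1 MPa


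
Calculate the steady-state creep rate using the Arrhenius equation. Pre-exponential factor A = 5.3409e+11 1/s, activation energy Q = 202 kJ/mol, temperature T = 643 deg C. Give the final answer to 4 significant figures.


rate = A * exp(-Q / (R*T))
T = 643 + 273.15 = 916.15 K
rate = 5.3409e+11 * exp(-202e3 / (8.314 * 916.15))
rate = 1.622 1/s


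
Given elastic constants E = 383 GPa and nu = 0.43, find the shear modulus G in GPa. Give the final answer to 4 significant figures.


G = E / (2*(1+nu))
G = 383 / (2*(1+0.43))
G = 133.9 GPa


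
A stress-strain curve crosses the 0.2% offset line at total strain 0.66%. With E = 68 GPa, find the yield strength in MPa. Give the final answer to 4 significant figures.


Offset strain = 0.002
Elastic strain at yield = total_strain - offset = 6.6e-03 - 0.002 = 4.6e-03
sigma_y = E * elastic_strain = 68000 * 4.6e-03
sigma_y = 312.8 MPa


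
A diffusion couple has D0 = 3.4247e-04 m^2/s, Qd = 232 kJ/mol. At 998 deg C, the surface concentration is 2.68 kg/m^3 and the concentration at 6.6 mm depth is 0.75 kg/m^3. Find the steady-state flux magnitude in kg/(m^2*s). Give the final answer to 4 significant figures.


Step 1: D = D0 * exp(-Qd/(R*T))
T = 998 + 273.15 = 1271.15 K
D = 3.4247e-04 * exp(-232e3 / (8.314 * 1271.15)) = 1.00192e-13 m^2/s
Step 2: J = D * (C1 - C2) / dx
J = 1.00192e-13 * (2.68 - 0.75) / 6.6e-03
J = 2.93e-11 kg/(m^2*s)


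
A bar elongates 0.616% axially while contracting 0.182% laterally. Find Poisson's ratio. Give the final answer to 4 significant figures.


nu = -epsilon_lat / epsilon_axial
Lateral strain is contraction (negative), so using magnitudes:
nu = 0.182 / 0.616
nu = 0.2955


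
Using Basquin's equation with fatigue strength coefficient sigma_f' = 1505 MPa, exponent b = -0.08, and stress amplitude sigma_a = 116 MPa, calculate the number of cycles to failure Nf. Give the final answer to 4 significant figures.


sigma_a = sigma_f' * (2*Nf)^b
2*Nf = (sigma_a / sigma_f')^(1/b)
2*Nf = (116 / 1505)^(1/-0.08)
2*Nf = 8.19372e+13
Nf = 4.097e+13 cycles


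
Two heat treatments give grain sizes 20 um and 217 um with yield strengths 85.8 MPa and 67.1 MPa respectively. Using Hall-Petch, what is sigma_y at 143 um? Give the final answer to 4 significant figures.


sigma_y = sigma0 + k / sqrt(d)
1/sqrt(d1) = 1/sqrt(2e-05) = 223.607;  1/sqrt(d2) = 67.8844
k = (sigma1 - sigma2) / (1/sqrt(d1) - 1/sqrt(d2)) = (85.8 - 67.1) / (223.607 - 67.8844) = 0.120086 MPa*m^0.5
sigma0 = sigma1 - k/sqrt(d1) = 85.8 - 0.120086*223.607 = 58.9481 MPa
sigma_y(d3) = 58.9481 + 0.120086 / sqrt(1.43e-04) = 68.99 MPa


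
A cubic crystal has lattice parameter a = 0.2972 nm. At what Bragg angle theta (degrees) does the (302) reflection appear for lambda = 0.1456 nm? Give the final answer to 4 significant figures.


d = a / sqrt(h^2+k^2+l^2)
d = 0.2972 / sqrt(13) = 0.0824284 nm
lambda = 2*d*sin(theta)  =>  sin(theta) = lambda / (2*d)
sin(theta) = 0.1456 / (2 * 0.0824284) = 0.88319
theta = 62.03 deg


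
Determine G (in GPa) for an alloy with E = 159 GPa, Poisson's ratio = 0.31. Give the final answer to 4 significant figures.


G = E / (2*(1+nu))
G = 159 / (2*(1+0.31))
G = 60.69 GPa


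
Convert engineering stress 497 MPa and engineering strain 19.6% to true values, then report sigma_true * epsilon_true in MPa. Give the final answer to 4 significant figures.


sigma_true = sigma_eng * (1 + epsilon_eng)
sigma_true = 497 * (1 + 0.196) = 594.412 MPa
epsilon_true = ln(1 + epsilon_eng)
epsilon_true = ln(1 + 0.196) = 0.178983
sigma_true * epsilon_true = 594.412 * 0.178983 = 106.4 MPa


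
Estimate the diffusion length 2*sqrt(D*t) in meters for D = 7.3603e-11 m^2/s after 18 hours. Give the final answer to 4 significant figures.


t = 18 hr = 64800 s
Diffusion length = 2*sqrt(D*t)
= 2*sqrt(7.3603e-11 * 64800)
= 4.368e-03 m


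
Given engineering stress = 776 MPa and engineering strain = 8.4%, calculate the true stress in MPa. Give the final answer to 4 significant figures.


sigma_true = sigma_eng * (1 + epsilon_eng)
sigma_true = 776 * (1 + 0.084)
sigma_true = 841.2 MPa


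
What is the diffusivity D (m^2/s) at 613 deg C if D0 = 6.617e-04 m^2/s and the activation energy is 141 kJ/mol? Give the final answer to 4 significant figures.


D = D0 * exp(-Qd / (R*T))
T = 886.15 K
D = 6.617e-04 * exp(-141e3 / (8.314 * 886.15))
D = 3.229e-12 m^2/s


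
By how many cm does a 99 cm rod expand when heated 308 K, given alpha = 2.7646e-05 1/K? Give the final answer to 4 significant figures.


dL = L0 * alpha * dT
dL = 99 * 2.7646e-05 * 308
dL = 0.843 cm


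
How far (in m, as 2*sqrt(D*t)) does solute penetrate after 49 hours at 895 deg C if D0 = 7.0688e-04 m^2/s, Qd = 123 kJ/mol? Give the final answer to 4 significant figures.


Step 1: D = D0 * exp(-Qd/(R*T))
T = 1168.15 K
D = 7.0688e-04 * exp(-123e3 / (8.314 * 1168.15)) = 2.23417e-09 m^2/s
Step 2: L = 2*sqrt(D*t)
t = 49 h = 176400 s
L = 2*sqrt(2.23417e-09 * 176400) = 0.0397 m


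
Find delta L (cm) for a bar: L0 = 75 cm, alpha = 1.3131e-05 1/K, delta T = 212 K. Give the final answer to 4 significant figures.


dL = L0 * alpha * dT
dL = 75 * 1.3131e-05 * 212
dL = 0.2088 cm


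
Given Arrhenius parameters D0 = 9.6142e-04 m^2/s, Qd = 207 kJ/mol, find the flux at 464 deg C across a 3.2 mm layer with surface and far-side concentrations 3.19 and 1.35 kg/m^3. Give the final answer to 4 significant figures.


Step 1: D = D0 * exp(-Qd/(R*T))
T = 464 + 273.15 = 737.15 K
D = 9.6142e-04 * exp(-207e3 / (8.314 * 737.15)) = 2.0621e-18 m^2/s
Step 2: J = D * (C1 - C2) / dx
J = 2.0621e-18 * (3.19 - 1.35) / 3.2e-03
J = 1.186e-15 kg/(m^2*s)


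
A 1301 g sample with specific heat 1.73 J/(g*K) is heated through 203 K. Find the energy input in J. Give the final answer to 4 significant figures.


Q = m * cp * dT
Q = 1301 * 1.73 * 203
Q = 456900 J


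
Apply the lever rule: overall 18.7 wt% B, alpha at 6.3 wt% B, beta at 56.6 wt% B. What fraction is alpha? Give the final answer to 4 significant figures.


f_alpha = (C_beta - C0) / (C_beta - C_alpha)
f_alpha = (56.6 - 18.7) / (56.6 - 6.3)
f_alpha = 0.7535


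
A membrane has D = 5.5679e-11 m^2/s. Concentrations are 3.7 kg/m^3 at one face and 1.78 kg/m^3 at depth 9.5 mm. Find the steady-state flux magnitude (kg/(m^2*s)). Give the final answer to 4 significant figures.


J = -D * (dC/dx) = D * (C1 - C2) / dx
J = 5.5679e-11 * (3.7 - 1.78) / 9.5e-03
J = 1.125e-08 kg/(m^2*s)


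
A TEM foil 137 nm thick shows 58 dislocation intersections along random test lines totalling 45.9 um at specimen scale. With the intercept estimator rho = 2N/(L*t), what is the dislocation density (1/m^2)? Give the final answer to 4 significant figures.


rho = 2N / (L * t)
L = 45.9 um = 4.59e-05 m, t = 137 nm = 1.37e-07 m
rho = 2 * 58 / (4.59e-05 * 1.37e-07)
rho = 1.845e+13 1/m^2


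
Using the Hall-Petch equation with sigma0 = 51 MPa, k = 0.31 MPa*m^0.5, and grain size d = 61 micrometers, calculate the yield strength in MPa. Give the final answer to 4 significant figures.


sigma_y = sigma0 + k / sqrt(d)
d = 61 um = 6.1e-05 m
sigma_y = 51 + 0.31 / sqrt(6.1e-05)
sigma_y = 90.69 MPa


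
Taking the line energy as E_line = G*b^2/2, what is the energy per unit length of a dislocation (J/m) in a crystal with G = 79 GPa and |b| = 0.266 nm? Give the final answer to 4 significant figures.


E = G*b^2/2
b = 0.266 nm = 2.66e-10 m
G = 79 GPa = 7.9e+10 Pa
E = 0.5 * 7.9e+10 * (2.66e-10)^2
E = 2.795e-09 J/m


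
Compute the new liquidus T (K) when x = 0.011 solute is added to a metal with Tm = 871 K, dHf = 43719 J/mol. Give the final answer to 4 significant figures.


dT = R*Tm^2*x / dHf
dT = 8.314 * 871^2 * 0.011 / 43719
dT = 1.58697 K
T_new = 871 - 1.58697 = 869.4 K


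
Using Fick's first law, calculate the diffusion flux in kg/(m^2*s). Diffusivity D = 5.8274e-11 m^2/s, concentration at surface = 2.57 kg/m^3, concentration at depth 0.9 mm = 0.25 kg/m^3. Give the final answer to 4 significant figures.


J = -D * (dC/dx) = D * (C1 - C2) / dx
J = 5.8274e-11 * (2.57 - 0.25) / 9e-04
J = 1.502e-07 kg/(m^2*s)


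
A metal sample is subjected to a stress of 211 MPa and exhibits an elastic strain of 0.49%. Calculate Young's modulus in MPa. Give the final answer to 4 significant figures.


E = sigma / epsilon
epsilon = 0.49% = 4.9e-03
E = 211 / 4.9e-03
E = 43060 MPa


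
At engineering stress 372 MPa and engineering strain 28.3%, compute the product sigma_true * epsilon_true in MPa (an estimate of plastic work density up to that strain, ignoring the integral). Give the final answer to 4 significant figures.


sigma_true = sigma_eng * (1 + epsilon_eng)
sigma_true = 372 * (1 + 0.283) = 477.276 MPa
epsilon_true = ln(1 + epsilon_eng)
epsilon_true = ln(1 + 0.283) = 0.249201
sigma_true * epsilon_true = 477.276 * 0.249201 = 118.9 MPa


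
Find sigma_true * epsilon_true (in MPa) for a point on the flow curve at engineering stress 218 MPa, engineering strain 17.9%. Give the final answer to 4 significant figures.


sigma_true = sigma_eng * (1 + epsilon_eng)
sigma_true = 218 * (1 + 0.179) = 257.022 MPa
epsilon_true = ln(1 + epsilon_eng)
epsilon_true = ln(1 + 0.179) = 0.164667
sigma_true * epsilon_true = 257.022 * 0.164667 = 42.32 MPa


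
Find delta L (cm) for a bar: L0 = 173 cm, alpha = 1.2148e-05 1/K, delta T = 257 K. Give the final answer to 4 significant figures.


dL = L0 * alpha * dT
dL = 173 * 1.2148e-05 * 257
dL = 0.5401 cm


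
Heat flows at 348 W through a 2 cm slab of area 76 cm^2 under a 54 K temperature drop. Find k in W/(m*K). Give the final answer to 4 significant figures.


k = Q*L / (A*dT)
L = 0.02 m, A = 7.6e-03 m^2
k = 348 * 0.02 / (7.6e-03 * 54)
k = 16.96 W/(m*K)


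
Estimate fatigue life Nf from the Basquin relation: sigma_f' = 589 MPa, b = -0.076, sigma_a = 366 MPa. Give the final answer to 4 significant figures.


sigma_a = sigma_f' * (2*Nf)^b
2*Nf = (sigma_a / sigma_f')^(1/b)
2*Nf = (366 / 589)^(1/-0.076)
2*Nf = 523.445
Nf = 261.7 cycles


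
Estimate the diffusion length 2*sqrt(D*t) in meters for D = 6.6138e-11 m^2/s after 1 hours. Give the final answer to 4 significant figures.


t = 1 hr = 3600 s
Diffusion length = 2*sqrt(D*t)
= 2*sqrt(6.6138e-11 * 3600)
= 9.759e-04 m


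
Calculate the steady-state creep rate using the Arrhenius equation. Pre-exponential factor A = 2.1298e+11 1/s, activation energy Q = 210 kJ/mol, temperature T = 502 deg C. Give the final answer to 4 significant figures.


rate = A * exp(-Q / (R*T))
T = 502 + 273.15 = 775.15 K
rate = 2.1298e+11 * exp(-210e3 / (8.314 * 775.15))
rate = 1.502e-03 1/s


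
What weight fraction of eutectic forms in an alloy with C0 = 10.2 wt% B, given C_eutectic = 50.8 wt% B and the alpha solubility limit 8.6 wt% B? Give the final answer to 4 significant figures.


f_primary = (C_e - C0) / (C_e - C_alpha_max)
f_primary = (50.8 - 10.2) / (50.8 - 8.6)
f_primary = 0.962085
f_eutectic = 1 - 0.962085 = 0.03791


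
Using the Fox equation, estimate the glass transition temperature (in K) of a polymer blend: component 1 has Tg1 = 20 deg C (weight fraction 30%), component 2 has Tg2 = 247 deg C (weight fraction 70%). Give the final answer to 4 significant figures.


1/Tg = w1/Tg1 + w2/Tg2 (in Kelvin)
Tg1 = 293.15 K, Tg2 = 520.15 K
1/Tg = 0.3/293.15 + 0.7/520.15
Tg = 422.1 K


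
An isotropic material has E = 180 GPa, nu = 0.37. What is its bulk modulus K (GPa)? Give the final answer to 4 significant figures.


K = E / (3*(1-2*nu))
K = 180 / (3*(1-2*0.37))
K = 230.8 GPa


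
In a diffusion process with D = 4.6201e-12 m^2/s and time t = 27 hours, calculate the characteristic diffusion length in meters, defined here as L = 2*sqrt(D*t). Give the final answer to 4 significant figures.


t = 27 hr = 97200 s
Diffusion length = 2*sqrt(D*t)
= 2*sqrt(4.6201e-12 * 97200)
= 1.34e-03 m


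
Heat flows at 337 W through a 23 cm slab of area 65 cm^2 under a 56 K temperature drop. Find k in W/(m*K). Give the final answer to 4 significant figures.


k = Q*L / (A*dT)
L = 0.23 m, A = 6.5e-03 m^2
k = 337 * 0.23 / (6.5e-03 * 56)
k = 212.9 W/(m*K)


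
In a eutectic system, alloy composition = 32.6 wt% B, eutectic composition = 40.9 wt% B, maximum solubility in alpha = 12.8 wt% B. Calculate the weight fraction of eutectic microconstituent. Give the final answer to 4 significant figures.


f_primary = (C_e - C0) / (C_e - C_alpha_max)
f_primary = (40.9 - 32.6) / (40.9 - 12.8)
f_primary = 0.295374
f_eutectic = 1 - 0.295374 = 0.7046


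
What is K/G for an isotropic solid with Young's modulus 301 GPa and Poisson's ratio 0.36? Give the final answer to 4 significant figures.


G = E / (2*(1+nu))
G = 301 / (2*(1+0.36)) = 110.662 GPa
K = E / (3*(1-2*nu))
K = 301 / (3*(1-2*0.36)) = 358.333 GPa
K/G = 358.333 / 110.662 = 3.238


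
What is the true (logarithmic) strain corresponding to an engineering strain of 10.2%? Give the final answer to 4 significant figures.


epsilon_true = ln(1 + epsilon_eng)
epsilon_true = ln(1 + 0.102)
epsilon_true = 0.09713


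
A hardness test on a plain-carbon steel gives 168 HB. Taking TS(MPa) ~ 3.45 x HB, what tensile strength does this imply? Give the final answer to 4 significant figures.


TS (MPa) = 3.45 * HB
TS = 3.45 * 168
TS = 579.6 MPa


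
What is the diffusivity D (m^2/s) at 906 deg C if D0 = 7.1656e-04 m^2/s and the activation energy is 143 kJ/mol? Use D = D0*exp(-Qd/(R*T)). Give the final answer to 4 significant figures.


D = D0 * exp(-Qd / (R*T))
T = 1179.15 K
D = 7.1656e-04 * exp(-143e3 / (8.314 * 1179.15))
D = 3.314e-10 m^2/s


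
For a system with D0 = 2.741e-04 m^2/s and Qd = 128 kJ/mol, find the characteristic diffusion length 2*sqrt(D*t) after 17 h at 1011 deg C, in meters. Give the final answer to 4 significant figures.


Step 1: D = D0 * exp(-Qd/(R*T))
T = 1284.15 K
D = 2.741e-04 * exp(-128e3 / (8.314 * 1284.15)) = 1.7027e-09 m^2/s
Step 2: L = 2*sqrt(D*t)
t = 17 h = 61200 s
L = 2*sqrt(1.7027e-09 * 61200) = 0.02042 m


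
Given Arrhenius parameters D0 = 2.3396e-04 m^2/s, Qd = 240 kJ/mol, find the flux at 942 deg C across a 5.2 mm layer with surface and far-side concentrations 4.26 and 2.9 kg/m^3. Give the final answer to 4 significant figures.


Step 1: D = D0 * exp(-Qd/(R*T))
T = 942 + 273.15 = 1215.15 K
D = 2.3396e-04 * exp(-240e3 / (8.314 * 1215.15)) = 1.12743e-14 m^2/s
Step 2: J = D * (C1 - C2) / dx
J = 1.12743e-14 * (4.26 - 2.9) / 5.2e-03
J = 2.949e-12 kg/(m^2*s)


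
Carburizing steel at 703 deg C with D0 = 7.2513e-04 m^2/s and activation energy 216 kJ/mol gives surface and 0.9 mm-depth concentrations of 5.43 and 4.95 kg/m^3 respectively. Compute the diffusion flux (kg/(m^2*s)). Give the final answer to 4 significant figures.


Step 1: D = D0 * exp(-Qd/(R*T))
T = 703 + 273.15 = 976.15 K
D = 7.2513e-04 * exp(-216e3 / (8.314 * 976.15)) = 2.00286e-15 m^2/s
Step 2: J = D * (C1 - C2) / dx
J = 2.00286e-15 * (5.43 - 4.95) / 9e-04
J = 1.068e-12 kg/(m^2*s)


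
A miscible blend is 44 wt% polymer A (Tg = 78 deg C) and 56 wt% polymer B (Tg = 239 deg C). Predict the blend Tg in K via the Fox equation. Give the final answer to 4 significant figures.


1/Tg = w1/Tg1 + w2/Tg2 (in Kelvin)
Tg1 = 351.15 K, Tg2 = 512.15 K
1/Tg = 0.44/351.15 + 0.56/512.15
Tg = 426.2 K


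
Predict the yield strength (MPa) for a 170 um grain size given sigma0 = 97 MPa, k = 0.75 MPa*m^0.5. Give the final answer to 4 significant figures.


sigma_y = sigma0 + k / sqrt(d)
d = 170 um = 1.7e-04 m
sigma_y = 97 + 0.75 / sqrt(1.7e-04)
sigma_y = 154.5 MPa


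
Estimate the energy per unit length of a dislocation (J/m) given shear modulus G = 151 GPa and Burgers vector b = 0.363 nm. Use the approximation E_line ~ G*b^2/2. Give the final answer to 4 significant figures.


E = G*b^2/2
b = 0.363 nm = 3.63e-10 m
G = 151 GPa = 1.51e+11 Pa
E = 0.5 * 1.51e+11 * (3.63e-10)^2
E = 9.949e-09 J/m


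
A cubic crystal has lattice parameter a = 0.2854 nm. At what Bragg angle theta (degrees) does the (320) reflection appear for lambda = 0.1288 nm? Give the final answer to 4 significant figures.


d = a / sqrt(h^2+k^2+l^2)
d = 0.2854 / sqrt(13) = 0.0791557 nm
lambda = 2*d*sin(theta)  =>  sin(theta) = lambda / (2*d)
sin(theta) = 0.1288 / (2 * 0.0791557) = 0.813586
theta = 54.45 deg


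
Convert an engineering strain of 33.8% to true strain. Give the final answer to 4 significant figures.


epsilon_true = ln(1 + epsilon_eng)
epsilon_true = ln(1 + 0.338)
epsilon_true = 0.2912


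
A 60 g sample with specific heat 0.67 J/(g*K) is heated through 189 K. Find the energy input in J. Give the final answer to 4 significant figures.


Q = m * cp * dT
Q = 60 * 0.67 * 189
Q = 7598 J


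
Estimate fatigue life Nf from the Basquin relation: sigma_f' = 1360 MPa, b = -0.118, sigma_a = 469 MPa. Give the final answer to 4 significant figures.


sigma_a = sigma_f' * (2*Nf)^b
2*Nf = (sigma_a / sigma_f')^(1/b)
2*Nf = (469 / 1360)^(1/-0.118)
2*Nf = 8286.22
Nf = 4143 cycles


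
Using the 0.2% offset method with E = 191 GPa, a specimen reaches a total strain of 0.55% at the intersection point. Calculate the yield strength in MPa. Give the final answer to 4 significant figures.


Offset strain = 0.002
Elastic strain at yield = total_strain - offset = 5.5e-03 - 0.002 = 3.5e-03
sigma_y = E * elastic_strain = 191000 * 3.5e-03
sigma_y = 668.5 MPa


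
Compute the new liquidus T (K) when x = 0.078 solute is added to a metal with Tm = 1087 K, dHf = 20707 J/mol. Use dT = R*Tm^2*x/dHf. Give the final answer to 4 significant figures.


dT = R*Tm^2*x / dHf
dT = 8.314 * 1087^2 * 0.078 / 20707
dT = 37.0038 K
T_new = 1087 - 37.0038 = 1050 K


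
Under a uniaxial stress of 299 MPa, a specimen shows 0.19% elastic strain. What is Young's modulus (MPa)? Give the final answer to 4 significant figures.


E = sigma / epsilon
epsilon = 0.19% = 1.9e-03
E = 299 / 1.9e-03
E = 157400 MPa


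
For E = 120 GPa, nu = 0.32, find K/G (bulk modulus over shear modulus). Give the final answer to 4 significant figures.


G = E / (2*(1+nu))
G = 120 / (2*(1+0.32)) = 45.4545 GPa
K = E / (3*(1-2*nu))
K = 120 / (3*(1-2*0.32)) = 111.111 GPa
K/G = 111.111 / 45.4545 = 2.444


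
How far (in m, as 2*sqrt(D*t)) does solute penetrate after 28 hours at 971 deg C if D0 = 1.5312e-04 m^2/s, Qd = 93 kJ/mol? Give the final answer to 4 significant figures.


Step 1: D = D0 * exp(-Qd/(R*T))
T = 1244.15 K
D = 1.5312e-04 * exp(-93e3 / (8.314 * 1244.15)) = 1.90704e-08 m^2/s
Step 2: L = 2*sqrt(D*t)
t = 28 h = 100800 s
L = 2*sqrt(1.90704e-08 * 100800) = 0.08769 m


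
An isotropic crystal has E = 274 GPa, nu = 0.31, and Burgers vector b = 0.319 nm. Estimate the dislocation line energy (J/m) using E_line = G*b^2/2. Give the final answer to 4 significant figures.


Step 1: G = E / (2*(1+nu))
G = 274 / (2*(1+0.31)) = 104.58 GPa = 1.0458e+11 Pa
Step 2: E_line = G*b^2/2
b = 0.319 nm = 3.19e-10 m
E_line = 0.5 * 1.0458e+11 * (3.19e-10)^2 = 5.321e-09 J/m


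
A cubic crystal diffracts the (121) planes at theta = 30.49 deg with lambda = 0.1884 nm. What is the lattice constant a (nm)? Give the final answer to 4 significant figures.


d = lambda / (2*sin(theta))
d = 0.1884 / (2*sin(30.49 deg))
d = 0.185657 nm
a = d * sqrt(h^2+k^2+l^2) = 0.185657 * sqrt(6)
a = 0.4548 nm


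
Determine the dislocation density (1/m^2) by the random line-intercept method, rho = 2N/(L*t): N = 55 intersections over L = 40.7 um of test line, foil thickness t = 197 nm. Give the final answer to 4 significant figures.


rho = 2N / (L * t)
L = 40.7 um = 4.07e-05 m, t = 197 nm = 1.97e-07 m
rho = 2 * 55 / (4.07e-05 * 1.97e-07)
rho = 1.372e+13 1/m^2


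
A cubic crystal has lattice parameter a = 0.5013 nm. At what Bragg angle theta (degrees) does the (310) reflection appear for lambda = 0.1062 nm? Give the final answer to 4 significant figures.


d = a / sqrt(h^2+k^2+l^2)
d = 0.5013 / sqrt(10) = 0.158525 nm
lambda = 2*d*sin(theta)  =>  sin(theta) = lambda / (2*d)
sin(theta) = 0.1062 / (2 * 0.158525) = 0.334963
theta = 19.57 deg
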